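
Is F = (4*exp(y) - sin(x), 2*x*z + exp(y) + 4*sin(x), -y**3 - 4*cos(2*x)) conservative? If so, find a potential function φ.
No, ∇×F = (-2*x - 3*y**2, -8*sin(2*x), 2*z - 4*exp(y) + 4*cos(x)) ≠ 0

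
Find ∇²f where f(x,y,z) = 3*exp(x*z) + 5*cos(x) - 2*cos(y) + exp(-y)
3*x**2*exp(x*z) + 3*z**2*exp(x*z) - 5*cos(x) + 2*cos(y) + exp(-y)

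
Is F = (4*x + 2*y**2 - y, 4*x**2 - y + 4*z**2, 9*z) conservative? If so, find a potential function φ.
No, ∇×F = (-8*z, 0, 8*x - 4*y + 1) ≠ 0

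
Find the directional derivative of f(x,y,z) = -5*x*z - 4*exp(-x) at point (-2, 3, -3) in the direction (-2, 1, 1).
2*sqrt(6)*(-2*exp(2) - 5)/3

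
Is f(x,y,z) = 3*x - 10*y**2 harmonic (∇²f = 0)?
No, ∇²f = -20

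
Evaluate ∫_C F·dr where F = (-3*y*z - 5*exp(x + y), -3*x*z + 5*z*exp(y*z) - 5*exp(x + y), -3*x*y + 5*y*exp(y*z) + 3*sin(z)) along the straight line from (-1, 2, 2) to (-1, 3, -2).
5*((-exp(4) - exp(2) - 6 + E)*exp(6) + 1)*exp(-6)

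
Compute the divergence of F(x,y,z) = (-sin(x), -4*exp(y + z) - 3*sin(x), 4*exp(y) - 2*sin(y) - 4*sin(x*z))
-4*x*cos(x*z) - 4*exp(y + z) - cos(x)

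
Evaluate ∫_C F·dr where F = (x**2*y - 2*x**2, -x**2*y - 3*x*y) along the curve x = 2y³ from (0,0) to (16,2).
-6592/15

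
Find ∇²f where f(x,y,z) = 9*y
0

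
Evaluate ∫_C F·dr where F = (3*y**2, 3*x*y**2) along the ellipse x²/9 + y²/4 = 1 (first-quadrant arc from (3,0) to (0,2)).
-24 + 9*pi/2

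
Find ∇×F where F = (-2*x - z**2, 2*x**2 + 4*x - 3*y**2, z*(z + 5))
(0, -2*z, 4*x + 4)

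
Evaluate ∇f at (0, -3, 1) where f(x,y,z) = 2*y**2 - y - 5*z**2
(0, -13, -10)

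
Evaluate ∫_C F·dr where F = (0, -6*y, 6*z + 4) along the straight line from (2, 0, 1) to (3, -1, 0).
-10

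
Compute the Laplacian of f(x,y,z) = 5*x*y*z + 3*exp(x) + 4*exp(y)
3*exp(x) + 4*exp(y)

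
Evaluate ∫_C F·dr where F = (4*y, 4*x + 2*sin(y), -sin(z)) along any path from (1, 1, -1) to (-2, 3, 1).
-28 + 2*cos(1) - 2*cos(3)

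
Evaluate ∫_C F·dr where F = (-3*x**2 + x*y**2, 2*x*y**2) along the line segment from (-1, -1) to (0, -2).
-1/12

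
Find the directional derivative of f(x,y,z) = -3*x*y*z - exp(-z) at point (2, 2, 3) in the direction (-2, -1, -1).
sqrt(6)*(-1 + 66*exp(3))*exp(-3)/6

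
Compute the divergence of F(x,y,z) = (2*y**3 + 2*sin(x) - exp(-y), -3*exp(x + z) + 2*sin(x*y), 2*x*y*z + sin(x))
2*x*y + 2*x*cos(x*y) + 2*cos(x)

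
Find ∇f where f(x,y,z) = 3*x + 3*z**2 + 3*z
(3, 0, 6*z + 3)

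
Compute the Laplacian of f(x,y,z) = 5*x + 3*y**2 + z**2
8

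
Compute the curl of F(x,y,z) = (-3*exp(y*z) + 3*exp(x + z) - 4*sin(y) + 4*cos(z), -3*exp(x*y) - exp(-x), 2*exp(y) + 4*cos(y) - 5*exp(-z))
(2*exp(y) - 4*sin(y), -3*y*exp(y*z) + 3*exp(x + z) - 4*sin(z), -3*y*exp(x*y) + 3*z*exp(y*z) + 4*cos(y) + exp(-x))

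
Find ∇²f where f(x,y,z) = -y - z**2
-2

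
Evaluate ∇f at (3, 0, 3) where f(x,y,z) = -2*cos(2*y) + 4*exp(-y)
(0, -4, 0)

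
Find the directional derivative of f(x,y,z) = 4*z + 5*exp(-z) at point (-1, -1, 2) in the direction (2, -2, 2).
sqrt(3)*(-5 + 4*exp(2))*exp(-2)/3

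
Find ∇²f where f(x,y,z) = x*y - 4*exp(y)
-4*exp(y)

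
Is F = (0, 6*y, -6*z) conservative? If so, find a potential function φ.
Yes, F is conservative. φ = 3*y**2 - 3*z**2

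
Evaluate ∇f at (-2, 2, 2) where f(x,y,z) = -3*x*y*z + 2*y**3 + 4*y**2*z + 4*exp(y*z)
(-12, 68 + 8*exp(4), 28 + 8*exp(4))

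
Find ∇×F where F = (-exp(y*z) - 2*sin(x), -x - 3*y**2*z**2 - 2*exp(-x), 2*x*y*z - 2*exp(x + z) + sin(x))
(2*z*(x + 3*y**2), -2*y*z - y*exp(y*z) + 2*exp(x + z) - cos(x), z*exp(y*z) - 1 + 2*exp(-x))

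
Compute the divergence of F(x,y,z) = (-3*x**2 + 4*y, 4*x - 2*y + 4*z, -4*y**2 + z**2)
-6*x + 2*z - 2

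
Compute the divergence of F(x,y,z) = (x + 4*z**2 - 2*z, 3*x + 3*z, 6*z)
7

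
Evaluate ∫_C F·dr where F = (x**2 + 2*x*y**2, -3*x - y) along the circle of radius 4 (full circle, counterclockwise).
-48*pi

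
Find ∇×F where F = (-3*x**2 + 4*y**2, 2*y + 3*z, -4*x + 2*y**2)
(4*y - 3, 4, -8*y)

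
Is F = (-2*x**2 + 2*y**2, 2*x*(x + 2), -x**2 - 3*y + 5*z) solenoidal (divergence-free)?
No, ∇·F = 5 - 4*x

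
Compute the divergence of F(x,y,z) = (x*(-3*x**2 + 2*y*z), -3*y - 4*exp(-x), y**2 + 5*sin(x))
-9*x**2 + 2*y*z - 3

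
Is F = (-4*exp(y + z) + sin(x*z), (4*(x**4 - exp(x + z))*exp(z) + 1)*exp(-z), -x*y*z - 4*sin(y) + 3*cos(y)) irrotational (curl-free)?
No, ∇×F = (-x*z + 4*exp(x + z) - 3*sin(y) - 4*cos(y) + exp(-z), x*cos(x*z) + y*z - 4*exp(y + z), 16*x**3 - 4*exp(x + z) + 4*exp(y + z))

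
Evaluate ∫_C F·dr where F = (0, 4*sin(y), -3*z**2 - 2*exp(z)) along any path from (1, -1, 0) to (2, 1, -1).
3 - 2*exp(-1)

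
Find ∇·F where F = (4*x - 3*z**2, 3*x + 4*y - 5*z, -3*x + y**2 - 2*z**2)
8 - 4*z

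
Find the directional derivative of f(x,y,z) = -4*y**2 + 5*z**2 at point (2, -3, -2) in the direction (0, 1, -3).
42*sqrt(10)/5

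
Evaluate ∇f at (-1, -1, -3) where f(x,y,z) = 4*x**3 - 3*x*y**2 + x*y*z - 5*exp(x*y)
(12 + 5*E, -3 + 5*E, 1)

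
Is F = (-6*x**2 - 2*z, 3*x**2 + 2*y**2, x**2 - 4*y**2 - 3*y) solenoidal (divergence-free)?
No, ∇·F = -12*x + 4*y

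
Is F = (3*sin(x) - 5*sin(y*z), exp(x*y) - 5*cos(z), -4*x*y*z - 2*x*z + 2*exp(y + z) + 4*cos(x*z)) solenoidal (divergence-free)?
No, ∇·F = -4*x*y + x*exp(x*y) - 4*x*sin(x*z) - 2*x + 2*exp(y + z) + 3*cos(x)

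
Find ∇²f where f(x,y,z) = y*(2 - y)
-2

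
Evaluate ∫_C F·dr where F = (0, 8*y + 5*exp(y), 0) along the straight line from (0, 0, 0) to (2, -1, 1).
-1 + 5*exp(-1)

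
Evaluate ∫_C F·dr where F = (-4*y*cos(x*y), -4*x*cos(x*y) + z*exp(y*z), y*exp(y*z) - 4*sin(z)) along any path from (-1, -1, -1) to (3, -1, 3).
4*sqrt(2)*sin(pi/4 + 3) - E + exp(-3) - 4*sqrt(2)*cos(pi/4 + 1)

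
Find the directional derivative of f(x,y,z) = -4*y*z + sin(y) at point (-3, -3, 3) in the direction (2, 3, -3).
3*sqrt(22)*(-24 + cos(3))/22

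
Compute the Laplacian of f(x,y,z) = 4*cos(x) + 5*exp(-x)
-4*cos(x) + 5*exp(-x)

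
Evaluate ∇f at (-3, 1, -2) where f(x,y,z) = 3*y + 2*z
(0, 3, 2)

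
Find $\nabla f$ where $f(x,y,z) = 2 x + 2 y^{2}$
(2, 4*y, 0)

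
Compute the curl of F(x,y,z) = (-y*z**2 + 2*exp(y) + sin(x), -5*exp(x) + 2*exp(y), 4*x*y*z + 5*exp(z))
(4*x*z, -6*y*z, z**2 - 5*exp(x) - 2*exp(y))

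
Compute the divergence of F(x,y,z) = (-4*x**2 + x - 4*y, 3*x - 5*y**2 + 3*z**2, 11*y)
-8*x - 10*y + 1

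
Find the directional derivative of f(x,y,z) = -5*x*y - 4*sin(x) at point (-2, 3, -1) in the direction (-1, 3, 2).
sqrt(14)*(4*cos(2) + 45)/14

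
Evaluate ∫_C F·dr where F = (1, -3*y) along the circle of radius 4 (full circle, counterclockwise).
0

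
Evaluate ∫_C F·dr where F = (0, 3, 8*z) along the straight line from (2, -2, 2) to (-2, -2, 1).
-12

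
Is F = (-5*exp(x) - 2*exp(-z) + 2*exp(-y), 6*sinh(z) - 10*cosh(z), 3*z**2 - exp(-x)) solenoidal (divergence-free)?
No, ∇·F = 6*z - 5*exp(x)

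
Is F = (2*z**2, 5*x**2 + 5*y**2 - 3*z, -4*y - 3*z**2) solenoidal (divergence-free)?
No, ∇·F = 10*y - 6*z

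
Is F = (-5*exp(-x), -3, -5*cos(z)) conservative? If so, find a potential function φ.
Yes, F is conservative. φ = -3*y - 5*sin(z) + 5*exp(-x)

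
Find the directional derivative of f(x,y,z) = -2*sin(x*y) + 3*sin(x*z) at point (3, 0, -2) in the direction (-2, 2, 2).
sqrt(3)*(-2 + 5*cos(6))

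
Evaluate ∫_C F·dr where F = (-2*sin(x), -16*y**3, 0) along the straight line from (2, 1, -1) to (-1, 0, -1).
-2*cos(2) + 2*cos(1) + 4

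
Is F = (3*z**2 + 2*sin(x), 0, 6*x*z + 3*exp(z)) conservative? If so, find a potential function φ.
Yes, F is conservative. φ = 3*x*z**2 + 3*exp(z) - 2*cos(x)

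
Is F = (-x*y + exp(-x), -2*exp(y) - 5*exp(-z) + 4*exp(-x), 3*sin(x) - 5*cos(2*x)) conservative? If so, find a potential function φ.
No, ∇×F = (-5*exp(-z), -(20*sin(x) + 3)*cos(x), x - 4*exp(-x)) ≠ 0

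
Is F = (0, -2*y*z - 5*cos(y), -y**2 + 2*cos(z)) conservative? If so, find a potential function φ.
Yes, F is conservative. φ = -y**2*z - 5*sin(y) + 2*sin(z)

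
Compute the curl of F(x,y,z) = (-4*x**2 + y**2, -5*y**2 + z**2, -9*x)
(-2*z, 9, -2*y)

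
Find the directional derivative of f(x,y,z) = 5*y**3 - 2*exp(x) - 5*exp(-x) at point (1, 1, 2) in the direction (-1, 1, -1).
sqrt(3)*(-5 + 2*exp(2) + 15*E)*exp(-1)/3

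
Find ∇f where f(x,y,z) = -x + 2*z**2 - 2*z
(-1, 0, 4*z - 2)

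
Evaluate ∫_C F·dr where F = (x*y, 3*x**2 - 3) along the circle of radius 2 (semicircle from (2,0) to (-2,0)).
0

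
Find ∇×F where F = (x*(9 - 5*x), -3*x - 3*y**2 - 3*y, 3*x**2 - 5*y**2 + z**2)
(-10*y, -6*x, -3)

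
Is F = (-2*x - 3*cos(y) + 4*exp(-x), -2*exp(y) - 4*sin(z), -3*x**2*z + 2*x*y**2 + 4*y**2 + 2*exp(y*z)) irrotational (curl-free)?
No, ∇×F = (4*x*y + 8*y + 2*z*exp(y*z) + 4*cos(z), 6*x*z - 2*y**2, -3*sin(y))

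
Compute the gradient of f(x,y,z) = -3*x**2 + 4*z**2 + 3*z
(-6*x, 0, 8*z + 3)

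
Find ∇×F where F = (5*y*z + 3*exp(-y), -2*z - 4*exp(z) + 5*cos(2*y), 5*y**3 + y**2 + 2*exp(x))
(15*y**2 + 2*y + 4*exp(z) + 2, 5*y - 2*exp(x), -5*z + 3*exp(-y))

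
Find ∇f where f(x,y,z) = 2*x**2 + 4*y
(4*x, 4, 0)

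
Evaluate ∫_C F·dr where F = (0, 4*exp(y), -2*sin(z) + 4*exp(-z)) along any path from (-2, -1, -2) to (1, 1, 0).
-2 - 4*exp(-1) - 2*cos(2) + 4*E + 4*exp(2)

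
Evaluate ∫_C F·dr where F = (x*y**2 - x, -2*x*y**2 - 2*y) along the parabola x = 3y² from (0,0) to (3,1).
-37/10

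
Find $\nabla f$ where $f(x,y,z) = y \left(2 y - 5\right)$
(0, 4*y - 5, 0)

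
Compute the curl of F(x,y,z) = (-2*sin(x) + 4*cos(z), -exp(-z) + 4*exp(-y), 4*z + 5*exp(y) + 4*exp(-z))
(5*exp(y) - exp(-z), -4*sin(z), 0)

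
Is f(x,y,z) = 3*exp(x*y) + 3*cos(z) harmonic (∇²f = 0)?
No, ∇²f = 3*x**2*exp(x*y) + 3*y**2*exp(x*y) - 3*cos(z)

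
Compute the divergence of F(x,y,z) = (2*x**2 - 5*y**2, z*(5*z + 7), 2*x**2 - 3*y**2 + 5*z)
4*x + 5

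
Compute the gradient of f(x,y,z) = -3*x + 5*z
(-3, 0, 5)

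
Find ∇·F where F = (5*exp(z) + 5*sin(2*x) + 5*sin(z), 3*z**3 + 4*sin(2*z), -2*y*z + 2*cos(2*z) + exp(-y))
-2*y - 4*sin(2*z) + 10*cos(2*x)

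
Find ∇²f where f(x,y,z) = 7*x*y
0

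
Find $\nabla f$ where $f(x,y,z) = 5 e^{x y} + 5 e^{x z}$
(5*y*exp(x*y) + 5*z*exp(x*z), 5*x*exp(x*y), 5*x*exp(x*z))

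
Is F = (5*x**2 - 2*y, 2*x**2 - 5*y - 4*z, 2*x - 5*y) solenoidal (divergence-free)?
No, ∇·F = 10*x - 5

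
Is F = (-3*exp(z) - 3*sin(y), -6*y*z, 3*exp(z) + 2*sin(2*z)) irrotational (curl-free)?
No, ∇×F = (6*y, -3*exp(z), 3*cos(y))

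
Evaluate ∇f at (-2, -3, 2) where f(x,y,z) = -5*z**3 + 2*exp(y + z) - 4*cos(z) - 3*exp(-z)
(0, 2*exp(-1), -60 + 3*exp(-2) + 2*exp(-1) + 4*sin(2))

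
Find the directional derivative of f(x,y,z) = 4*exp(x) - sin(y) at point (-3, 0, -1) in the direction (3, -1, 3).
sqrt(19)*(12 + exp(3))*exp(-3)/19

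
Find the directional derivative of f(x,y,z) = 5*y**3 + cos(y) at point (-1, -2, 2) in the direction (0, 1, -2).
sqrt(5)*(sin(2) + 60)/5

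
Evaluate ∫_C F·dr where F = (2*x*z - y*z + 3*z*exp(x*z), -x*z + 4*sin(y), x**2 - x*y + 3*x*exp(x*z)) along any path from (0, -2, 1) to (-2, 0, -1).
-11 + 4*cos(2) + 3*exp(2)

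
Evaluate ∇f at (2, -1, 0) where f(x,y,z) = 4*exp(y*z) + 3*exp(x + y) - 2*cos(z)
(3*E, 3*E, -4)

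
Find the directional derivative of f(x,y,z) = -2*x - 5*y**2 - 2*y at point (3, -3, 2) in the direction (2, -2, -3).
-60*sqrt(17)/17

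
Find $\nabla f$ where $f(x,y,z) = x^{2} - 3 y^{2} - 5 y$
(2*x, -6*y - 5, 0)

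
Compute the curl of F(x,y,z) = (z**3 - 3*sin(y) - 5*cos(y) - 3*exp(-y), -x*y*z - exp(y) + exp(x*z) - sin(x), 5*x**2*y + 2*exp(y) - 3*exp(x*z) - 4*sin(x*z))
(5*x**2 + x*y - x*exp(x*z) + 2*exp(y), -10*x*y + 3*z**2 + 3*z*exp(x*z) + 4*z*cos(x*z), -y*z + z*exp(x*z) - 5*sin(y) - cos(x) + 3*cos(y) - 3*exp(-y))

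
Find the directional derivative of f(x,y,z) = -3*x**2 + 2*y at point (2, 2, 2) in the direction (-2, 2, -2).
14*sqrt(3)/3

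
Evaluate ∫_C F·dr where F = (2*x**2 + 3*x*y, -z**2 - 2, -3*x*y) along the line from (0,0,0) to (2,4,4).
-40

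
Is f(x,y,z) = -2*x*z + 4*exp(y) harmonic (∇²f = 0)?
No, ∇²f = 4*exp(y)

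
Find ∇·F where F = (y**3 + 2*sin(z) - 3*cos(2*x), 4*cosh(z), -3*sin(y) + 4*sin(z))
6*sin(2*x) + 4*cos(z)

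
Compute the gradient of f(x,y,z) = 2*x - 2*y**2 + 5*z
(2, -4*y, 5)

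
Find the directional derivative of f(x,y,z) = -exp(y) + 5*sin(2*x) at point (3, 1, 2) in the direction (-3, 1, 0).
-sqrt(10)*(E + 30*cos(6))/10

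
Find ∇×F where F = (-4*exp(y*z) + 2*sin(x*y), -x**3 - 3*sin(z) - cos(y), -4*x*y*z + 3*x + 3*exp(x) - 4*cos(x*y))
(-4*x*z + 4*x*sin(x*y) + 3*cos(z), 4*y*z - 4*y*exp(y*z) - 4*y*sin(x*y) - 3*exp(x) - 3, -3*x**2 - 2*x*cos(x*y) + 4*z*exp(y*z))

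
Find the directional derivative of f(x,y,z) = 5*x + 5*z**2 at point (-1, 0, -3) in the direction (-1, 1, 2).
-65*sqrt(6)/6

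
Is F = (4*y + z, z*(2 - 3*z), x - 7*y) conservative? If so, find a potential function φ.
No, ∇×F = (6*z - 9, 0, -4) ≠ 0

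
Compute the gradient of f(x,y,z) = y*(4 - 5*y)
(0, 4 - 10*y, 0)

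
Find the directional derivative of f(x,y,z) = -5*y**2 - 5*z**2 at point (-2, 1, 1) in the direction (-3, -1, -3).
40*sqrt(19)/19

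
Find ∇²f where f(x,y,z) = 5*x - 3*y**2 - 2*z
-6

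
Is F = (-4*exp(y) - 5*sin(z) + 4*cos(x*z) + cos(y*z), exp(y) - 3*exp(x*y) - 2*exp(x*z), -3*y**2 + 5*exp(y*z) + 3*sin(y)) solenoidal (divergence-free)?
No, ∇·F = -3*x*exp(x*y) + 5*y*exp(y*z) - 4*z*sin(x*z) + exp(y)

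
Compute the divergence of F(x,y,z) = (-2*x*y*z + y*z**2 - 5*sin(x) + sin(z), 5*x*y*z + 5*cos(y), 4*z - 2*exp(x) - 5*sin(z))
5*x*z - 2*y*z - 5*sin(y) - 5*cos(x) - 5*cos(z) + 4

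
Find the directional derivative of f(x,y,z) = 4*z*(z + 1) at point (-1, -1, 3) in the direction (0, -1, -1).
-14*sqrt(2)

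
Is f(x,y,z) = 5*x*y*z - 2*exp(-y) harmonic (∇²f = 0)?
No, ∇²f = -2*exp(-y)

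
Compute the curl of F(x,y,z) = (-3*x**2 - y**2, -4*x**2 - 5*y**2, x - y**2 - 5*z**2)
(-2*y, -1, -8*x + 2*y)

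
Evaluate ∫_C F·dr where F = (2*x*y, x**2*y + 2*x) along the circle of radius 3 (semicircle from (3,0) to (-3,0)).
9*pi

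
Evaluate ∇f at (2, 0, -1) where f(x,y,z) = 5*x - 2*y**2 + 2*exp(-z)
(5, 0, -2*E)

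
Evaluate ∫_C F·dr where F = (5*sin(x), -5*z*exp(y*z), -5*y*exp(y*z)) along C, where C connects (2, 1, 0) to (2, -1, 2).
5 - 5*exp(-2)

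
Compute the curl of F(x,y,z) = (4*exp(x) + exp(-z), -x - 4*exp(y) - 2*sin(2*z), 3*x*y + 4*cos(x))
(3*x + 4*cos(2*z), -3*y + 4*sin(x) - exp(-z), -1)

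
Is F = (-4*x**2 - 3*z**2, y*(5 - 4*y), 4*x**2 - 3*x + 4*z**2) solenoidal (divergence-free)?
No, ∇·F = -8*x - 8*y + 8*z + 5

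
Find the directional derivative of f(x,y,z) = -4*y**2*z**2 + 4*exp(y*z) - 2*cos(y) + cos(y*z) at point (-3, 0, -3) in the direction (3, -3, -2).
18*sqrt(22)/11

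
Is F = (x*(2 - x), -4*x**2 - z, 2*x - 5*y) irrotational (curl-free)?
No, ∇×F = (-4, -2, -8*x)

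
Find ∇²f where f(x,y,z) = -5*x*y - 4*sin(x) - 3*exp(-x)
4*sin(x) - 3*exp(-x)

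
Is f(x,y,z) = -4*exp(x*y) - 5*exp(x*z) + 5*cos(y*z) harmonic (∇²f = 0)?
No, ∇²f = -4*x**2*exp(x*y) - 5*x**2*exp(x*z) - 4*y**2*exp(x*y) - 5*y**2*cos(y*z) - 5*z**2*exp(x*z) - 5*z**2*cos(y*z)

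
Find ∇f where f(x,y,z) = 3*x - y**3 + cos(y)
(3, -3*y**2 - sin(y), 0)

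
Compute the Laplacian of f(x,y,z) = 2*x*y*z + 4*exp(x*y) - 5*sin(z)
4*x**2*exp(x*y) + 4*y**2*exp(x*y) + 5*sin(z)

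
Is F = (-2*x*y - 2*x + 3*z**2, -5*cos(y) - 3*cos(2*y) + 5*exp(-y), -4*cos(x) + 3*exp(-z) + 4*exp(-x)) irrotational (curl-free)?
No, ∇×F = (0, 6*z - 4*sin(x) + 4*exp(-x), 2*x)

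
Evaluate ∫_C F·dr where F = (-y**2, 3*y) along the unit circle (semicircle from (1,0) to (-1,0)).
4/3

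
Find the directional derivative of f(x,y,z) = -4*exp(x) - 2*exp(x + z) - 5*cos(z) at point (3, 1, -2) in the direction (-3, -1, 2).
sqrt(14)*(-5*sin(2) + E + 6*exp(3))/7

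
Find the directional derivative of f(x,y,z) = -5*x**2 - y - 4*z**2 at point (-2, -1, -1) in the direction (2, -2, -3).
18*sqrt(17)/17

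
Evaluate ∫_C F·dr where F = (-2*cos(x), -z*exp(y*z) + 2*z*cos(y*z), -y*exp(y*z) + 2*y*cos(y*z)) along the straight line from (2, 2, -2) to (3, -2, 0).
2*sin(4) - 1 - 2*sin(3) + exp(-4) + 2*sin(2)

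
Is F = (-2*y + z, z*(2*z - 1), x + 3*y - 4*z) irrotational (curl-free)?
No, ∇×F = (4 - 4*z, 0, 2)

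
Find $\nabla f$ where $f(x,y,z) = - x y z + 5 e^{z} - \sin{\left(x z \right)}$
(-z*(y + cos(x*z)), -x*z, -x*y - x*cos(x*z) + 5*exp(z))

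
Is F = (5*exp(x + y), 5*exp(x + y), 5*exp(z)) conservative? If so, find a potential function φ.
Yes, F is conservative. φ = 5*exp(z) + 5*exp(x + y)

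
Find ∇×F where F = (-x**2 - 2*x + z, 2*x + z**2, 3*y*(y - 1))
(6*y - 2*z - 3, 1, 2)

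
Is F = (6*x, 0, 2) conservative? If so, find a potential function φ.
Yes, F is conservative. φ = 3*x**2 + 2*z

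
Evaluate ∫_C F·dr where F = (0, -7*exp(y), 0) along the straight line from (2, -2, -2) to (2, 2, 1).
-14*sinh(2)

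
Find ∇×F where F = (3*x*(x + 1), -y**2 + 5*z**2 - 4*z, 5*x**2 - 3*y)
(1 - 10*z, -10*x, 0)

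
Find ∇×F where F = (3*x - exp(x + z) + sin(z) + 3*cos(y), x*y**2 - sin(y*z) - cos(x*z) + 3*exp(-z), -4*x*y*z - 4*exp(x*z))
(-4*x*z - x*sin(x*z) + y*cos(y*z) + 3*exp(-z), 4*y*z + 4*z*exp(x*z) - exp(x + z) + cos(z), y**2 + z*sin(x*z) + 3*sin(y))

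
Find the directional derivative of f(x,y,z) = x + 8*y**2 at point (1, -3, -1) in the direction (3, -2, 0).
99*sqrt(13)/13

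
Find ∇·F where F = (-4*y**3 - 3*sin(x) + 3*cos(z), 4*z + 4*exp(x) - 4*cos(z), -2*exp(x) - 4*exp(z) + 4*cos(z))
-4*exp(z) - 4*sin(z) - 3*cos(x)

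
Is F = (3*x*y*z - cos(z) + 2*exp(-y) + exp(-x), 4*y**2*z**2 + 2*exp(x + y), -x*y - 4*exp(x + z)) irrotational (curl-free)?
No, ∇×F = (-x - 8*y**2*z, 3*x*y + y + 4*exp(x + z) + sin(z), -3*x*z + 2*exp(x + y) + 2*exp(-y))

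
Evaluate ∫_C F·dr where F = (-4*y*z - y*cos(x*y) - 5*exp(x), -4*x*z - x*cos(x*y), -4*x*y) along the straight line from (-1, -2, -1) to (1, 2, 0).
-10*sinh(1) - 8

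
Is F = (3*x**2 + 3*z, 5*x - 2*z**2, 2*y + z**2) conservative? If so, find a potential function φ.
No, ∇×F = (4*z + 2, 3, 5) ≠ 0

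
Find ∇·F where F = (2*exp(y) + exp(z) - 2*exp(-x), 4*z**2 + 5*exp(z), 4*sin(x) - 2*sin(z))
-2*cos(z) + 2*exp(-x)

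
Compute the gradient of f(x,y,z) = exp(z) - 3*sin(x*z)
(-3*z*cos(x*z), 0, -3*x*cos(x*z) + exp(z))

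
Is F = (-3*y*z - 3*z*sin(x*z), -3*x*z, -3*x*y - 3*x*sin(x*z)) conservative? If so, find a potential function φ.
Yes, F is conservative. φ = -3*x*y*z + 3*cos(x*z)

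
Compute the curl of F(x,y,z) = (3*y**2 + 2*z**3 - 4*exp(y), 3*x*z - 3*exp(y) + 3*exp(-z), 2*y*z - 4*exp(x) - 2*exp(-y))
(-3*x + 2*z + 3*exp(-z) + 2*exp(-y), 6*z**2 + 4*exp(x), -6*y + 3*z + 4*exp(y))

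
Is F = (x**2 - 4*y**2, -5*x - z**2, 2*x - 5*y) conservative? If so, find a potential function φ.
No, ∇×F = (2*z - 5, -2, 8*y - 5) ≠ 0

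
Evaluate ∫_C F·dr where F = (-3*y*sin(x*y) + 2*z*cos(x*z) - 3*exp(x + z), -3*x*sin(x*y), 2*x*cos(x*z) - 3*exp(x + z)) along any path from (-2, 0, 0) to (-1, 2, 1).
-6 - 2*sin(1) + 3*cos(2) + 3*exp(-2)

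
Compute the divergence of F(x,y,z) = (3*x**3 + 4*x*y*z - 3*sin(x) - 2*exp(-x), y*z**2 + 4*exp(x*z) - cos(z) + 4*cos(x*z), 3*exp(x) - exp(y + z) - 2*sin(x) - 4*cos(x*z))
9*x**2 + 4*x*sin(x*z) + 4*y*z + z**2 - exp(y + z) - 3*cos(x) + 2*exp(-x)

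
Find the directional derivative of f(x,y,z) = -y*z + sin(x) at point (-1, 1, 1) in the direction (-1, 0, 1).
-sqrt(2)*(cos(1) + 1)/2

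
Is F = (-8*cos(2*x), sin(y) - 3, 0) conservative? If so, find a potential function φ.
Yes, F is conservative. φ = -3*y - 4*sin(2*x) - cos(y)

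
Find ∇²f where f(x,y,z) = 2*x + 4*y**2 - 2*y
8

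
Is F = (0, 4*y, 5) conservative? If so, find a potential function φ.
Yes, F is conservative. φ = 2*y**2 + 5*z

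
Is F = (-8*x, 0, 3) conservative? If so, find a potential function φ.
Yes, F is conservative. φ = -4*x**2 + 3*z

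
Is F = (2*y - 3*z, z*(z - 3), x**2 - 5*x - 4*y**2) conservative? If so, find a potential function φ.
No, ∇×F = (-8*y - 2*z + 3, 2 - 2*x, -2) ≠ 0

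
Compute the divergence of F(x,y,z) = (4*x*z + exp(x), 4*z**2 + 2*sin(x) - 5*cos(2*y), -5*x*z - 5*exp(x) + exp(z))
-5*x + 4*z + exp(x) + exp(z) + 10*sin(2*y)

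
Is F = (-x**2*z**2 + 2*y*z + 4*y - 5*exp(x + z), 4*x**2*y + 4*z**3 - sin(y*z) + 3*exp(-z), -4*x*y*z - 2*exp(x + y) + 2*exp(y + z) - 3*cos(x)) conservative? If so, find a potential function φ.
No, ∇×F = (((-4*x*z + y*cos(y*z) - 12*z**2 - 2*exp(x + y) + 2*exp(y + z))*exp(z) + 3)*exp(-z), -2*x**2*z + 4*y*z + 2*y + 2*exp(x + y) - 5*exp(x + z) - 3*sin(x), 8*x*y - 2*z - 4) ≠ 0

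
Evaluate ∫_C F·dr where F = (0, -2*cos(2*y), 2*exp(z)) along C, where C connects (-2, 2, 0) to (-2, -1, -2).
-2 + sin(4) + 2*exp(-2) + sin(2)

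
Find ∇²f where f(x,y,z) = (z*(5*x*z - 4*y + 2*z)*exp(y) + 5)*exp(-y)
10*x + 4 + 5*exp(-y)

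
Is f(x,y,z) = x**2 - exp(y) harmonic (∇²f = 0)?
No, ∇²f = 2 - exp(y)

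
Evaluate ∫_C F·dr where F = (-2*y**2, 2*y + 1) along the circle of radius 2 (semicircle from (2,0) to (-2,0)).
64/3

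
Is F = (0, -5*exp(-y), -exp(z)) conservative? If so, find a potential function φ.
Yes, F is conservative. φ = -exp(z) + 5*exp(-y)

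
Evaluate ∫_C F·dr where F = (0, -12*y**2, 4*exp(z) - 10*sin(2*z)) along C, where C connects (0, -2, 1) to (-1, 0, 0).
-23 - 4*E - 5*cos(2)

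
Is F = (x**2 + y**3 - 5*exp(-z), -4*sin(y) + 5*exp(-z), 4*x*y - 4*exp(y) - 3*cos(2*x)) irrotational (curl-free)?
No, ∇×F = (4*x - 4*exp(y) + 5*exp(-z), -4*y - 6*sin(2*x) + 5*exp(-z), -3*y**2)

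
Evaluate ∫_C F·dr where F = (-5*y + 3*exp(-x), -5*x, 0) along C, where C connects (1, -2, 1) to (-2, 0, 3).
-3*exp(2) - 10 + 3*exp(-1)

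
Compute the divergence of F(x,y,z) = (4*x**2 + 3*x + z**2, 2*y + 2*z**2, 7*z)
8*x + 12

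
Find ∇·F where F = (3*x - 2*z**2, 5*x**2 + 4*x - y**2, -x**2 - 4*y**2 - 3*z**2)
-2*y - 6*z + 3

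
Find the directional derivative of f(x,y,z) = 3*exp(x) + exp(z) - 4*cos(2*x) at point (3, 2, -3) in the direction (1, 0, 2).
sqrt(5)*(8*exp(3)*sin(6) + 2 + 3*exp(6))*exp(-3)/5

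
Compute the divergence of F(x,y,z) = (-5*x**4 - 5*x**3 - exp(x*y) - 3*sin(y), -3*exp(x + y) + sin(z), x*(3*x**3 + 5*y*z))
-20*x**3 - 15*x**2 + 5*x*y - y*exp(x*y) - 3*exp(x + y)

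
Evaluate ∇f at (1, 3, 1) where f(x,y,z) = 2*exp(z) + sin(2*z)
(0, 0, 2*cos(2) + 2*E)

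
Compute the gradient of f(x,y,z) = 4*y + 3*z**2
(0, 4, 6*z)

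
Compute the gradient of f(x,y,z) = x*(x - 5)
(2*x - 5, 0, 0)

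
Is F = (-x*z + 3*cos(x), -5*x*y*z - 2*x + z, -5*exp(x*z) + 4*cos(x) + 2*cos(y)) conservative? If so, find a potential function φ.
No, ∇×F = (5*x*y - 2*sin(y) - 1, -x + 5*z*exp(x*z) + 4*sin(x), -5*y*z - 2) ≠ 0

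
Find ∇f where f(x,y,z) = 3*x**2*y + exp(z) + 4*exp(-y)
(6*x*y, 3*x**2 - 4*exp(-y), exp(z))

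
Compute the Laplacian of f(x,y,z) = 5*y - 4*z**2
-8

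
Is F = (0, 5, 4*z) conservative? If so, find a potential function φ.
Yes, F is conservative. φ = 5*y + 2*z**2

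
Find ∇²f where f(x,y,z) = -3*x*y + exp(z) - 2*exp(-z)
exp(z) - 2*exp(-z)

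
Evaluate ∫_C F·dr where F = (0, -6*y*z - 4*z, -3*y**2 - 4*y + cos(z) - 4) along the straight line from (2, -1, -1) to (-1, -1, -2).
-sin(2) + sin(1) + 3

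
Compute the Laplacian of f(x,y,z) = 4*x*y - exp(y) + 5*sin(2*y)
-exp(y) - 20*sin(2*y)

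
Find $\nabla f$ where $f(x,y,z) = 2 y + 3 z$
(0, 2, 3)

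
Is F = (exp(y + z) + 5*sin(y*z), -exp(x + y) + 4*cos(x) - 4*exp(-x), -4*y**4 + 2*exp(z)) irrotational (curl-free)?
No, ∇×F = (-16*y**3, 5*y*cos(y*z) + exp(y + z), (-(5*z*cos(y*z) + exp(x + y) + exp(y + z) + 4*sin(x))*exp(x) + 4)*exp(-x))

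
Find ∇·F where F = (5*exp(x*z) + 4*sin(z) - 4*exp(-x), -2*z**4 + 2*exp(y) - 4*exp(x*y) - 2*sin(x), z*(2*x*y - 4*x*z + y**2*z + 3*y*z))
2*x*y - 8*x*z - 4*x*exp(x*y) + 2*y**2*z + 6*y*z + 5*z*exp(x*z) + 2*exp(y) + 4*exp(-x)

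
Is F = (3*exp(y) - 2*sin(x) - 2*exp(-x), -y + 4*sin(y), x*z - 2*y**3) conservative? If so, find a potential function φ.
No, ∇×F = (-6*y**2, -z, -3*exp(y)) ≠ 0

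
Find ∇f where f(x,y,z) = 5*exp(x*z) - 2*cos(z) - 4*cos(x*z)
(z*(5*exp(x*z) + 4*sin(x*z)), 0, 5*x*exp(x*z) + 4*x*sin(x*z) + 2*sin(z))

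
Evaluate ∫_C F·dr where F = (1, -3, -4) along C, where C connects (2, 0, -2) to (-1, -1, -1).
-4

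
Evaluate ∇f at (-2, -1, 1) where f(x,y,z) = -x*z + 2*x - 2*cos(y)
(1, -2*sin(1), 2)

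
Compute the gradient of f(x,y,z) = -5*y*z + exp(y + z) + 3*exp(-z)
(0, -5*z + exp(y + z), -5*y + exp(y + z) - 3*exp(-z))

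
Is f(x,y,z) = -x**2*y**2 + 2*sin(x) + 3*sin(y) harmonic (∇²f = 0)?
No, ∇²f = -2*x**2 - 2*y**2 - 2*sin(x) - 3*sin(y)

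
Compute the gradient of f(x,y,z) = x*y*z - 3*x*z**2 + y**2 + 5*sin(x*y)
(y*z + 5*y*cos(x*y) - 3*z**2, x*z + 5*x*cos(x*y) + 2*y, x*(y - 6*z))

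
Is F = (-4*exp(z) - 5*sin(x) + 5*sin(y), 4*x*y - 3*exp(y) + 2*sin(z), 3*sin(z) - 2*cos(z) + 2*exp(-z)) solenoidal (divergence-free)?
No, ∇·F = 4*x - 3*exp(y) + 2*sin(z) - 5*cos(x) + 3*cos(z) - 2*exp(-z)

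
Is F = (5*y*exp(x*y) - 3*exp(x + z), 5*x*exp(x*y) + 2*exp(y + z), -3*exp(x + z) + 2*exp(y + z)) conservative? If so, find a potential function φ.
Yes, F is conservative. φ = 5*exp(x*y) - 3*exp(x + z) + 2*exp(y + z)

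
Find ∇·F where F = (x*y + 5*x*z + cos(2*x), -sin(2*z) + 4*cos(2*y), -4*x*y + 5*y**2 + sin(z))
y + 5*z - 2*sin(2*x) - 8*sin(2*y) + cos(z)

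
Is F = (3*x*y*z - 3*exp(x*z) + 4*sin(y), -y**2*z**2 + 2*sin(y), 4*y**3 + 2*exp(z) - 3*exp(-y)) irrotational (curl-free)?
No, ∇×F = ((2*y**2*(z + 6)*exp(y) + 3)*exp(-y), 3*x*(y - exp(x*z)), -3*x*z - 4*cos(y))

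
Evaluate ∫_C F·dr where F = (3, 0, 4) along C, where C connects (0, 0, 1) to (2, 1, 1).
6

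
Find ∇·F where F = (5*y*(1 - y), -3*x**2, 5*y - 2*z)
-2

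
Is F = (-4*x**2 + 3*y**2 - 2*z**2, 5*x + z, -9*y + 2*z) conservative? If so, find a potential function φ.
No, ∇×F = (-10, -4*z, 5 - 6*y) ≠ 0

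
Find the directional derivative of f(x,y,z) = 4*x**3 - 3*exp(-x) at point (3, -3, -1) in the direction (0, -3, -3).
0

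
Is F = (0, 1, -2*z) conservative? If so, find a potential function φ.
Yes, F is conservative. φ = y - z**2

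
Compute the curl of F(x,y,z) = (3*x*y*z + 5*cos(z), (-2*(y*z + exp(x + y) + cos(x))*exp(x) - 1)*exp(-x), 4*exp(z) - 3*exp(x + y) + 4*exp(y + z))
(2*y - 3*exp(x + y) + 4*exp(y + z), 3*x*y + 3*exp(x + y) - 5*sin(z), -3*x*z - 2*exp(x + y) + 2*sin(x) + exp(-x))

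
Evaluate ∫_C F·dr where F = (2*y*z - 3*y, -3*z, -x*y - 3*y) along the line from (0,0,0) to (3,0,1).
0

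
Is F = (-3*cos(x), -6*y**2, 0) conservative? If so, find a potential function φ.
Yes, F is conservative. φ = -2*y**3 - 3*sin(x)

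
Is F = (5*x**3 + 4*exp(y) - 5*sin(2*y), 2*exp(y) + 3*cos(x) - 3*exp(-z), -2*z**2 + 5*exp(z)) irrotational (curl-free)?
No, ∇×F = (-3*exp(-z), 0, -4*exp(y) - 3*sin(x) + 10*cos(2*y))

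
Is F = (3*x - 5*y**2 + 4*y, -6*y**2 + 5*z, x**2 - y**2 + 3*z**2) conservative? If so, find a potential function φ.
No, ∇×F = (-2*y - 5, -2*x, 10*y - 4) ≠ 0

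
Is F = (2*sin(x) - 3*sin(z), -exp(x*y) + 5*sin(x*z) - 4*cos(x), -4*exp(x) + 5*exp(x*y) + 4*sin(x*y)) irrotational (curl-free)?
No, ∇×F = (x*(5*exp(x*y) + 4*cos(x*y) - 5*cos(x*z)), -5*y*exp(x*y) - 4*y*cos(x*y) + 4*exp(x) - 3*cos(z), -y*exp(x*y) + 5*z*cos(x*z) + 4*sin(x))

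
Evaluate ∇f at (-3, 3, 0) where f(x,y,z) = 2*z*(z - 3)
(0, 0, -6)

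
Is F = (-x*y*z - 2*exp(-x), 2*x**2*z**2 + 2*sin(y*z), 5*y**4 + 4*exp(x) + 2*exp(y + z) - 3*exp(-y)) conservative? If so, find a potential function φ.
No, ∇×F = ((2*(-2*x**2*z + 10*y**3 - y*cos(y*z) + exp(y + z))*exp(y) + 3)*exp(-y), -x*y - 4*exp(x), x*z*(4*z + 1)) ≠ 0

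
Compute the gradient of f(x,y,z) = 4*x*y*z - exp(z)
(4*y*z, 4*x*z, 4*x*y - exp(z))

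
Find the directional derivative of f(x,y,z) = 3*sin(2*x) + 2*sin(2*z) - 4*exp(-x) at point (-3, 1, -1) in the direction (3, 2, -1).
sqrt(14)*(-2*cos(2) + 9*cos(6) + 6*exp(3))/7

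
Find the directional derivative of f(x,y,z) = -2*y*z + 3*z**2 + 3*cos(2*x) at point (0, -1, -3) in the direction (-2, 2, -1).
28/3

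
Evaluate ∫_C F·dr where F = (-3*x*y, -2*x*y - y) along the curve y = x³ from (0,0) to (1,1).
-137/70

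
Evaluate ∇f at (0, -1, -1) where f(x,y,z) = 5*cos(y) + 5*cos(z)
(0, 5*sin(1), 5*sin(1))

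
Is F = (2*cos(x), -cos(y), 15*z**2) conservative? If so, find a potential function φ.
Yes, F is conservative. φ = 5*z**3 + 2*sin(x) - sin(y)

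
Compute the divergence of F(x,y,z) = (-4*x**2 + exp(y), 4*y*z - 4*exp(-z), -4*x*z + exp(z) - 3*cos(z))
-12*x + 4*z + exp(z) + 3*sin(z)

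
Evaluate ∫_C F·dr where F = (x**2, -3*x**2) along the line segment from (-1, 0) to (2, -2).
9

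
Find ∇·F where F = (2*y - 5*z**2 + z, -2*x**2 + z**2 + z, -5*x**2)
0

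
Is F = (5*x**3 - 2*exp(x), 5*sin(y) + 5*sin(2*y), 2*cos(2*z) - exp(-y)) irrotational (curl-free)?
No, ∇×F = (exp(-y), 0, 0)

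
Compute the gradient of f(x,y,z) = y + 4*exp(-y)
(0, 1 - 4*exp(-y), 0)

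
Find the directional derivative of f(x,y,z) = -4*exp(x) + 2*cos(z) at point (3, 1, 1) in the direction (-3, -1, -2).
2*sqrt(14)*(sin(1) + 3*exp(3))/7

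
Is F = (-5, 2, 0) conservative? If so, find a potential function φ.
Yes, F is conservative. φ = -5*x + 2*y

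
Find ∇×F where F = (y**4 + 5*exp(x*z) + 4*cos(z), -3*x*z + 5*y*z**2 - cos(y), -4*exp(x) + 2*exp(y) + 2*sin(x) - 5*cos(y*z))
(3*x - 10*y*z + 5*z*sin(y*z) + 2*exp(y), 5*x*exp(x*z) + 4*exp(x) - 4*sin(z) - 2*cos(x), -4*y**3 - 3*z)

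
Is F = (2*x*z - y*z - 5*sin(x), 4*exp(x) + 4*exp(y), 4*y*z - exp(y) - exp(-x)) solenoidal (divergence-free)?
No, ∇·F = 4*y + 2*z + 4*exp(y) - 5*cos(x)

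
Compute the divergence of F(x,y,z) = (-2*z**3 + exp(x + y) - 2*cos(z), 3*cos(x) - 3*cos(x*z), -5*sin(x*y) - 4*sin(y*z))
-4*y*cos(y*z) + exp(x + y)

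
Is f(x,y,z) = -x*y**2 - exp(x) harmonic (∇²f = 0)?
No, ∇²f = -2*x - exp(x)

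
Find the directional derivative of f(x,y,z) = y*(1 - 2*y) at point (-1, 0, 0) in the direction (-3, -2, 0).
-2*sqrt(13)/13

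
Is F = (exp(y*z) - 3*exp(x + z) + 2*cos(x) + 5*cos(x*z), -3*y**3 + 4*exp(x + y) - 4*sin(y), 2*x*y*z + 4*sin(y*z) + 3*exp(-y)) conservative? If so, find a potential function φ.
No, ∇×F = (2*x*z + 4*z*cos(y*z) - 3*exp(-y), -5*x*sin(x*z) - 2*y*z + y*exp(y*z) - 3*exp(x + z), -z*exp(y*z) + 4*exp(x + y)) ≠ 0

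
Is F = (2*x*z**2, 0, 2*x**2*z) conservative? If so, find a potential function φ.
Yes, F is conservative. φ = x**2*z**2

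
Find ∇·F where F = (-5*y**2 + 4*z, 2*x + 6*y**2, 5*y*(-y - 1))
12*y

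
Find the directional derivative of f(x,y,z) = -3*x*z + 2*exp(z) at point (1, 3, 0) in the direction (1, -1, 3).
-3*sqrt(11)/11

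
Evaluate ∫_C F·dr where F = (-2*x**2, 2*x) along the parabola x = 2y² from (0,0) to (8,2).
-992/3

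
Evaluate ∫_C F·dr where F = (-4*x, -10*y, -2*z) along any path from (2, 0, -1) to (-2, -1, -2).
-8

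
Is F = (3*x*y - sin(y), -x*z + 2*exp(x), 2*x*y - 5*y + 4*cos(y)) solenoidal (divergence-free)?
No, ∇·F = 3*y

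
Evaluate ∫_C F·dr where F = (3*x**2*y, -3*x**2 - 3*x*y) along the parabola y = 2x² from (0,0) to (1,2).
-33/5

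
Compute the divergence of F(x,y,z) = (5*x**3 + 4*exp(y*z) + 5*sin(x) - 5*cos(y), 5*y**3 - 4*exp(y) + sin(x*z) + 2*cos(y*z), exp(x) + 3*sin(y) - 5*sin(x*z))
15*x**2 - 5*x*cos(x*z) + 15*y**2 - 2*z*sin(y*z) - 4*exp(y) + 5*cos(x)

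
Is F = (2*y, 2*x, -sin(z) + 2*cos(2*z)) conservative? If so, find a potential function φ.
Yes, F is conservative. φ = 2*x*y + sin(2*z) + cos(z)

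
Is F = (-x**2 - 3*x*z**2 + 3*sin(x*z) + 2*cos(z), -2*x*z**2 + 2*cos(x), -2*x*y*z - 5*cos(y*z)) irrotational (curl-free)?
No, ∇×F = (z*(2*x + 5*sin(y*z)), -6*x*z + 3*x*cos(x*z) + 2*y*z - 2*sin(z), -2*z**2 - 2*sin(x))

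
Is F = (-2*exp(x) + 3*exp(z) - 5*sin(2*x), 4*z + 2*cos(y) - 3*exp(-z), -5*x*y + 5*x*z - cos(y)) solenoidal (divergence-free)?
No, ∇·F = 5*x - 2*exp(x) - 2*sin(y) - 10*cos(2*x)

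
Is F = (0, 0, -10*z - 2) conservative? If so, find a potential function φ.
Yes, F is conservative. φ = z*(-5*z - 2)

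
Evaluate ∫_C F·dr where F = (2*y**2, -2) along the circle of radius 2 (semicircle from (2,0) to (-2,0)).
-64/3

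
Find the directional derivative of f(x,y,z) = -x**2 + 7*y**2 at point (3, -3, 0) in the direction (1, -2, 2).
26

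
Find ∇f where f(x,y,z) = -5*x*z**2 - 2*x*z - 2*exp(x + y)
(-5*z**2 - 2*z - 2*exp(x + y), -2*exp(x + y), 2*x*(-5*z - 1))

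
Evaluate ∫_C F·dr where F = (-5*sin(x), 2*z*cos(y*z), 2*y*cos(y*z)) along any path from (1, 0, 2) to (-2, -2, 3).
-5*cos(1) + 5*cos(2) - 2*sin(6)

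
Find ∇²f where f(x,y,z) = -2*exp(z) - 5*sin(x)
-2*exp(z) + 5*sin(x)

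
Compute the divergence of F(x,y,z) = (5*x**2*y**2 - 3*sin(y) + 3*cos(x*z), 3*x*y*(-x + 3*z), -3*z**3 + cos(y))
10*x*y**2 - 3*x*(x - 3*z) - 9*z**2 - 3*z*sin(x*z)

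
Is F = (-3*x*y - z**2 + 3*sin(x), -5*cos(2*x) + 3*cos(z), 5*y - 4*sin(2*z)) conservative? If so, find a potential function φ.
No, ∇×F = (3*sin(z) + 5, -2*z, 3*x + 10*sin(2*x)) ≠ 0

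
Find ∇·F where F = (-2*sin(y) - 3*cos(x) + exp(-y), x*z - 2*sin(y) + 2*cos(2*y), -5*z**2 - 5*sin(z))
-10*z + 3*sin(x) - 4*sin(2*y) - 2*cos(y) - 5*cos(z)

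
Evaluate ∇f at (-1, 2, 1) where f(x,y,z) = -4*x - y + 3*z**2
(-4, -1, 6)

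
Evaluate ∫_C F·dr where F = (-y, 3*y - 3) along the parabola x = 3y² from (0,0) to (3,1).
-7/2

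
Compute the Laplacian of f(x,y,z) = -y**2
-2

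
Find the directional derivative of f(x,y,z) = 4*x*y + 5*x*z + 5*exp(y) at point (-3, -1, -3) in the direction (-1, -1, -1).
sqrt(3)*(-5 + 46*E)*exp(-1)/3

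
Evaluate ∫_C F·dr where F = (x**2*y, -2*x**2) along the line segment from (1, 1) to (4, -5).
39/2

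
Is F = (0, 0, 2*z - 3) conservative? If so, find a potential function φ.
Yes, F is conservative. φ = z*(z - 3)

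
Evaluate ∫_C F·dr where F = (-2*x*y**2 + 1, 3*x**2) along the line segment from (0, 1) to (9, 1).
-72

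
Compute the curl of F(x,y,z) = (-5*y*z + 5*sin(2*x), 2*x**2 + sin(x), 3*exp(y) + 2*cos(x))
(3*exp(y), -5*y + 2*sin(x), 4*x + 5*z + cos(x))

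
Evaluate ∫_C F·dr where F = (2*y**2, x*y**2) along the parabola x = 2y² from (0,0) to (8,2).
224/5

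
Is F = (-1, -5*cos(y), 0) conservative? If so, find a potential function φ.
Yes, F is conservative. φ = -x - 5*sin(y)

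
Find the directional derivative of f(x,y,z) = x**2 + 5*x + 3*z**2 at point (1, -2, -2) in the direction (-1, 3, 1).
-19*sqrt(11)/11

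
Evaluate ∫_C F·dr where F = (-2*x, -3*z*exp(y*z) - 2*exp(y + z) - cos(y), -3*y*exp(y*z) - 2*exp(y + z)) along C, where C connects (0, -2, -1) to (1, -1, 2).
-2*E - 1 - sin(2) - 3*exp(-2) + 2*exp(-3) + sin(1) + 3*exp(2)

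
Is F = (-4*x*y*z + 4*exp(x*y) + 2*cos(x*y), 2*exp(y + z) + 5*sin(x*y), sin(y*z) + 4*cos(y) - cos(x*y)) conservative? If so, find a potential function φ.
No, ∇×F = (x*sin(x*y) + z*cos(y*z) - 2*exp(y + z) - 4*sin(y), -y*(4*x + sin(x*y)), 4*x*z - 4*x*exp(x*y) + 2*x*sin(x*y) + 5*y*cos(x*y)) ≠ 0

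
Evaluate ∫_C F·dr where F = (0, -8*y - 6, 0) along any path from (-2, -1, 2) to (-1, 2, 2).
-30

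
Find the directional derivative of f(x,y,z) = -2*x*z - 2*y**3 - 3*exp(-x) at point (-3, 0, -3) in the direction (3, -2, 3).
9*sqrt(22)*(4 + exp(3))/22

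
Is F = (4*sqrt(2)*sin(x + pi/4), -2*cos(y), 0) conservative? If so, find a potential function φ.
Yes, F is conservative. φ = -2*sin(y) - 4*sqrt(2)*cos(x + pi/4)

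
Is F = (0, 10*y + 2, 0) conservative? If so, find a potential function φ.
Yes, F is conservative. φ = y*(5*y + 2)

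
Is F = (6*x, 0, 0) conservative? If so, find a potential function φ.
Yes, F is conservative. φ = 3*x**2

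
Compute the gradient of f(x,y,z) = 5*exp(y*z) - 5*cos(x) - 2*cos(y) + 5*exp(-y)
(5*sin(x), 5*z*exp(y*z) + 2*sin(y) - 5*exp(-y), 5*y*exp(y*z))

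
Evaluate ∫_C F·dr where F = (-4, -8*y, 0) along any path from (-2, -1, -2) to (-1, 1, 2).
-4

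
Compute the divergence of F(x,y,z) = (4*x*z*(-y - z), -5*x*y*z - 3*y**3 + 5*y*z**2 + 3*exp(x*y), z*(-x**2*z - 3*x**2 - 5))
-2*x**2*z - 3*x**2 - 5*x*z + 3*x*exp(x*y) - 9*y**2 - 4*y*z + z**2 - 5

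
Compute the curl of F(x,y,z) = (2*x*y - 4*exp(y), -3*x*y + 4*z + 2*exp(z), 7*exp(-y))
(-2*exp(z) - 4 - 7*exp(-y), 0, -2*x - 3*y + 4*exp(y))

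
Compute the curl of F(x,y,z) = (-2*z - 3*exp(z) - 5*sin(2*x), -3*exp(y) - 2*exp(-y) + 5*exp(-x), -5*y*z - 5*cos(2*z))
(-5*z, -3*exp(z) - 2, -5*exp(-x))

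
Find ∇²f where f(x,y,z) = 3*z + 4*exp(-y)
4*exp(-y)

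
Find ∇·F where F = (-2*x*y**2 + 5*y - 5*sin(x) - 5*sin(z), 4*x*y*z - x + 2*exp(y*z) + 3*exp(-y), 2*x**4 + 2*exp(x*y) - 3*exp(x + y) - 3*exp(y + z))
4*x*z - 2*y**2 + 2*z*exp(y*z) - 3*exp(y + z) - 5*cos(x) - 3*exp(-y)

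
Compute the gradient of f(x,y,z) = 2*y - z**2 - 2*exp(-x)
(2*exp(-x), 2, -2*z)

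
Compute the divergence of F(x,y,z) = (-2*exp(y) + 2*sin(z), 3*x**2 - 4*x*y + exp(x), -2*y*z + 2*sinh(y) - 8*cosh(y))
-4*x - 2*y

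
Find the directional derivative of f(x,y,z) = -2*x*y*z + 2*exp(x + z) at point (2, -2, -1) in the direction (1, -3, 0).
sqrt(10)*(-8 + E)/5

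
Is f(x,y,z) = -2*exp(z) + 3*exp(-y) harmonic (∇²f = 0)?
No, ∇²f = -2*exp(z) + 3*exp(-y)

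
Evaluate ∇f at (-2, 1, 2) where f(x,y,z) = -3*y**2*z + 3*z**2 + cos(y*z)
(0, -12 - 2*sin(2), 9 - sin(2))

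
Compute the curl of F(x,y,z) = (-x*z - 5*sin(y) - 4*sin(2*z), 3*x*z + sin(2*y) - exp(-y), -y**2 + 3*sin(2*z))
(-3*x - 2*y, -x - 8*cos(2*z), 3*z + 5*cos(y))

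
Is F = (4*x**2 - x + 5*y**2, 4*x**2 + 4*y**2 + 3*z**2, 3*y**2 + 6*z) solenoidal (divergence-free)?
No, ∇·F = 8*x + 8*y + 5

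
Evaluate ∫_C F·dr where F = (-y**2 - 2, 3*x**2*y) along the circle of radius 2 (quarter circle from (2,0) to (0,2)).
64/3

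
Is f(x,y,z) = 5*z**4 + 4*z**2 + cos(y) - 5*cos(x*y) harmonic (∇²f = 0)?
No, ∇²f = 5*x**2*cos(x*y) + 5*y**2*cos(x*y) + 60*z**2 - cos(y) + 8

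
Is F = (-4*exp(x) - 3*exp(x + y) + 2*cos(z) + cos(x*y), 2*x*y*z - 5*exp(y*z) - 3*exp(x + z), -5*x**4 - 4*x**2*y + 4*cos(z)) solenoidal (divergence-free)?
No, ∇·F = 2*x*z - y*sin(x*y) - 5*z*exp(y*z) - 4*exp(x) - 3*exp(x + y) - 4*sin(z)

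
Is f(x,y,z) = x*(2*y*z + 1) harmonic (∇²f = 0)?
Yes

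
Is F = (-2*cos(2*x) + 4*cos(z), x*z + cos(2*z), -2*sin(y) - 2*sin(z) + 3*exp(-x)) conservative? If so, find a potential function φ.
No, ∇×F = (-x + 2*sin(2*z) - 2*cos(y), -4*sin(z) + 3*exp(-x), z) ≠ 0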